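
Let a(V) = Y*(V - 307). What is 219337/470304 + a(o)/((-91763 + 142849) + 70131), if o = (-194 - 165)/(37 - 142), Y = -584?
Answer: 3848885932027/1995309398880 ≈ 1.9290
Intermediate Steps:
o = 359/105 (o = -359/(-105) = -359*(-1/105) = 359/105 ≈ 3.4190)
a(V) = 179288 - 584*V (a(V) = -584*(V - 307) = -584*(-307 + V) = 179288 - 584*V)
219337/470304 + a(o)/((-91763 + 142849) + 70131) = 219337/470304 + (179288 - 584*359/105)/((-91763 + 142849) + 70131) = 219337*(1/470304) + (179288 - 209656/105)/(51086 + 70131) = 219337/470304 + (18615584/105)/121217 = 219337/470304 + (18615584/105)*(1/121217) = 219337/470304 + 18615584/12727785 = 3848885932027/1995309398880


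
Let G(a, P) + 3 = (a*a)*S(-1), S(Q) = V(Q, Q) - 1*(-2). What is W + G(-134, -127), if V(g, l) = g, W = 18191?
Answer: 36144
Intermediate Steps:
S(Q) = 2 + Q (S(Q) = Q - 1*(-2) = Q + 2 = 2 + Q)
G(a, P) = -3 + a**2 (G(a, P) = -3 + (a*a)*(2 - 1) = -3 + a**2*1 = -3 + a**2)
W + G(-134, -127) = 18191 + (-3 + (-134)**2) = 18191 + (-3 + 17956) = 18191 + 17953 = 36144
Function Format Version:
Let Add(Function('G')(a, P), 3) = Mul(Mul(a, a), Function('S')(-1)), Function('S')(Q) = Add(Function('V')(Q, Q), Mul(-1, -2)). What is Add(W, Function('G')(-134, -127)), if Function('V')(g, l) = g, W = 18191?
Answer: 36144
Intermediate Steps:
Function('S')(Q) = Add(2, Q) (Function('S')(Q) = Add(Q, Mul(-1, -2)) = Add(Q, 2) = Add(2, Q))
Function('G')(a, P) = Add(-3, Pow(a, 2)) (Function('G')(a, P) = Add(-3, Mul(Mul(a, a), Add(2, -1))) = Add(-3, Mul(Pow(a, 2), 1)) = Add(-3, Pow(a, 2)))
Add(W, Function('G')(-134, -127)) = Add(18191, Add(-3, Pow(-134, 2))) = Add(18191, Add(-3, 17956)) = Add(18191, 17953) = 36144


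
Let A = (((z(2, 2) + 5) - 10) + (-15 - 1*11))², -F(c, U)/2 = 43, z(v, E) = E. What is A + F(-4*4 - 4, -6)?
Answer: 755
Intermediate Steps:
F(c, U) = -86 (F(c, U) = -2*43 = -86)
A = 841 (A = (((2 + 5) - 10) + (-15 - 1*11))² = ((7 - 10) + (-15 - 11))² = (-3 - 26)² = (-29)² = 841)
A + F(-4*4 - 4, -6) = 841 - 86 = 755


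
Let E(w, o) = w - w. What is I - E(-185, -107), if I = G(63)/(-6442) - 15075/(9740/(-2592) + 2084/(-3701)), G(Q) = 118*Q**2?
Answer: 114024143037843/33377184107 ≈ 3416.2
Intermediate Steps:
E(w, o) = 0
I = 114024143037843/33377184107 (I = (118*63**2)/(-6442) - 15075/(9740/(-2592) + 2084/(-3701)) = (118*3969)*(-1/6442) - 15075/(9740*(-1/2592) + 2084*(-1/3701)) = 468342*(-1/6442) - 15075/(-2435/648 - 2084/3701) = -234171/3221 - 15075/(-10362367/2398248) = -234171/3221 - 15075*(-2398248/10362367) = -234171/3221 + 36153588600/10362367 = 114024143037843/33377184107 ≈ 3416.2)
I - E(-185, -107) = 114024143037843/33377184107 - 1*0 = 114024143037843/33377184107 + 0 = 114024143037843/33377184107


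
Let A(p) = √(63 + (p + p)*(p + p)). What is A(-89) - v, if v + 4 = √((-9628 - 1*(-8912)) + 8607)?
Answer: 4 + √31747 - √7891 ≈ 93.346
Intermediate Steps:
A(p) = √(63 + 4*p²) (A(p) = √(63 + (2*p)*(2*p)) = √(63 + 4*p²))
v = -4 + √7891 (v = -4 + √((-9628 - 1*(-8912)) + 8607) = -4 + √((-9628 + 8912) + 8607) = -4 + √(-716 + 8607) = -4 + √7891 ≈ 84.831)
A(-89) - v = √(63 + 4*(-89)²) - (-4 + √7891) = √(63 + 4*7921) + (4 - √7891) = √(63 + 31684) + (4 - √7891) = √31747 + (4 - √7891) = 4 + √31747 - √7891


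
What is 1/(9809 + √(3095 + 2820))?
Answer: 9809/96210566 - 13*√35/96210566 ≈ 0.00010115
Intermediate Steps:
1/(9809 + √(3095 + 2820)) = 1/(9809 + √5915) = 1/(9809 + 13*√35)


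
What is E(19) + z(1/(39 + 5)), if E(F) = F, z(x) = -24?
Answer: -5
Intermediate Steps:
E(19) + z(1/(39 + 5)) = 19 - 24 = -5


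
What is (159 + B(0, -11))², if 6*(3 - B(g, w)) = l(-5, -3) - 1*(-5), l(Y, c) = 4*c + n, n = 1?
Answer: 26569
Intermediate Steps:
l(Y, c) = 1 + 4*c (l(Y, c) = 4*c + 1 = 1 + 4*c)
B(g, w) = 4 (B(g, w) = 3 - ((1 + 4*(-3)) - 1*(-5))/6 = 3 - ((1 - 12) + 5)/6 = 3 - (-11 + 5)/6 = 3 - ⅙*(-6) = 3 + 1 = 4)
(159 + B(0, -11))² = (159 + 4)² = 163² = 26569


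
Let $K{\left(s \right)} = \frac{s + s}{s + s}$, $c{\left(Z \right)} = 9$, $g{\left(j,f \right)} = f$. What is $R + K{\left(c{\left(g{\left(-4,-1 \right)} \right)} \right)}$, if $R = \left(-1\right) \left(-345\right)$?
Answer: $346$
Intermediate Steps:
$R = 345$
$K{\left(s \right)} = 1$ ($K{\left(s \right)} = \frac{2 s}{2 s} = 2 s \frac{1}{2 s} = 1$)
$R + K{\left(c{\left(g{\left(-4,-1 \right)} \right)} \right)} = 345 + 1 = 346$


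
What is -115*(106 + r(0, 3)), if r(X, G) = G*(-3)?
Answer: -11155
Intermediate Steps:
r(X, G) = -3*G
-115*(106 + r(0, 3)) = -115*(106 - 3*3) = -115*(106 - 9) = -115*97 = -11155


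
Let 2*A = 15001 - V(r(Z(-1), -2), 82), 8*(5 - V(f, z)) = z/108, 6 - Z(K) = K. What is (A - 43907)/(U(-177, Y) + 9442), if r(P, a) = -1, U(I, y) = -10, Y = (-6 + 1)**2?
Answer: -31457335/8149248 ≈ -3.8602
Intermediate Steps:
Y = 25 (Y = (-5)**2 = 25)
Z(K) = 6 - K
V(f, z) = 5 - z/864 (V(f, z) = 5 - z/(8*108) = 5 - z/864)
A = 6478313/864 (A = (15001 - (5 - 1/864*82))/2 = (15001 - (5 - 41/432))/2 = (15001 - 1*2119/432)/2 = (15001 - 2119/432)/2 = (1/2)*(6478313/432) = 6478313/864 ≈ 7498.0)
(A - 43907)/(U(-177, Y) + 9442) = (6478313/864 - 43907)/(-10 + 9442) = -31457335/864/9432 = -31457335/864*1/9432 = -31457335/8149248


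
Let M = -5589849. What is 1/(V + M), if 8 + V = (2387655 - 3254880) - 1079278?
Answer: -1/7536360 ≈ -1.3269e-7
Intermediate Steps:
V = -1946511 (V = -8 + ((2387655 - 3254880) - 1079278) = -8 + (-867225 - 1079278) = -8 - 1946503 = -1946511)
1/(V + M) = 1/(-1946511 - 5589849) = 1/(-7536360) = -1/7536360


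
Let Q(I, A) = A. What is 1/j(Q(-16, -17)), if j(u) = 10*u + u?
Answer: -1/187 ≈ -0.0053476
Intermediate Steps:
j(u) = 11*u
1/j(Q(-16, -17)) = 1/(11*(-17)) = 1/(-187) = -1/187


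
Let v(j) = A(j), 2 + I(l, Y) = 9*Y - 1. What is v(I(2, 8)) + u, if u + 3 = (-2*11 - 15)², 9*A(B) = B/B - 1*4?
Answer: 4097/3 ≈ 1365.7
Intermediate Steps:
I(l, Y) = -3 + 9*Y (I(l, Y) = -2 + (9*Y - 1) = -2 + (-1 + 9*Y) = -3 + 9*Y)
A(B) = -⅓ (A(B) = (B/B - 1*4)/9 = (1 - 4)/9 = (⅑)*(-3) = -⅓)
v(j) = -⅓
u = 1366 (u = -3 + (-2*11 - 15)² = -3 + (-22 - 15)² = -3 + (-37)² = -3 + 1369 = 1366)
v(I(2, 8)) + u = -⅓ + 1366 = 4097/3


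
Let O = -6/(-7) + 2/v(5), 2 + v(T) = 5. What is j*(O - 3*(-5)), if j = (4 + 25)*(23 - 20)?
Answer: 10063/7 ≈ 1437.6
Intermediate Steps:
v(T) = 3 (v(T) = -2 + 5 = 3)
O = 32/21 (O = -6/(-7) + 2/3 = -6*(-1/7) + 2*(1/3) = 6/7 + 2/3 = 32/21 ≈ 1.5238)
j = 87 (j = 29*3 = 87)
j*(O - 3*(-5)) = 87*(32/21 - 3*(-5)) = 87*(32/21 + 15) = 87*(347/21) = 10063/7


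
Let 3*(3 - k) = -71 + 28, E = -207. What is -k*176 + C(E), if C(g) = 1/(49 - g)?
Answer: -2342909/768 ≈ -3050.7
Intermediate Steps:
k = 52/3 (k = 3 - (-71 + 28)/3 = 3 - 1/3*(-43) = 3 + 43/3 = 52/3 ≈ 17.333)
-k*176 + C(E) = -52*176/3 - 1/(-49 - 207) = -1*9152/3 - 1/(-256) = -9152/3 - 1*(-1/256) = -9152/3 + 1/256 = -2342909/768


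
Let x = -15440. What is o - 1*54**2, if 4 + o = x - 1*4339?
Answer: -22699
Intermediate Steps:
o = -19783 (o = -4 + (-15440 - 1*4339) = -4 + (-15440 - 4339) = -4 - 19779 = -19783)
o - 1*54**2 = -19783 - 1*54**2 = -19783 - 1*2916 = -19783 - 2916 = -22699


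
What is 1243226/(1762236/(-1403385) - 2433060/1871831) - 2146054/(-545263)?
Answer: -296786959496615491808311/610070041406790468 ≈ -4.8648e+5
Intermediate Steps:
1243226/(1762236/(-1403385) - 2433060/1871831) - 2146054/(-545263) = 1243226/(1762236*(-1/1403385) - 2433060*1/1871831) - 2146054*(-1/545263) = 1243226/(-587412/467795 - 2433060/1871831) + 2146054/545263 = 1243226/(-2237709294072/875633182645) + 2146054/545263 = 1243226*(-875633182645/2237709294072) + 2146054/545263 = -544304969563506385/1118854647036 + 2146054/545263 = -296786959496615491808311/610070041406790468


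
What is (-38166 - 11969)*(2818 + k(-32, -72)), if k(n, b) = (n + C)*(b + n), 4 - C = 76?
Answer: -683540590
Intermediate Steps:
C = -72 (C = 4 - 1*76 = 4 - 76 = -72)
k(n, b) = (-72 + n)*(b + n) (k(n, b) = (n - 72)*(b + n) = (-72 + n)*(b + n))
(-38166 - 11969)*(2818 + k(-32, -72)) = (-38166 - 11969)*(2818 + ((-32)**2 - 72*(-72) - 72*(-32) - 72*(-32))) = -50135*(2818 + (1024 + 5184 + 2304 + 2304)) = -50135*(2818 + 10816) = -50135*13634 = -683540590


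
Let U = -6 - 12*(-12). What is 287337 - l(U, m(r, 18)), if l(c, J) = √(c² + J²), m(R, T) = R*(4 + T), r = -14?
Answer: 287337 - 2*√28477 ≈ 2.8700e+5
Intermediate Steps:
U = 138 (U = -6 + 144 = 138)
l(c, J) = √(J² + c²)
287337 - l(U, m(r, 18)) = 287337 - √((-14*(4 + 18))² + 138²) = 287337 - √((-14*22)² + 19044) = 287337 - √((-308)² + 19044) = 287337 - √(94864 + 19044) = 287337 - √113908 = 287337 - 2*√28477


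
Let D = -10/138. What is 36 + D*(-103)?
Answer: 2999/69 ≈ 43.464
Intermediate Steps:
D = -5/69 (D = -10*1/138 = -5/69 ≈ -0.072464)
36 + D*(-103) = 36 - 5/69*(-103) = 36 + 515/69 = 2999/69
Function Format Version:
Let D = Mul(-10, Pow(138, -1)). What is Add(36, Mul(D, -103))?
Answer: Rational(2999, 69) ≈ 43.464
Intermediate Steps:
D = Rational(-5, 69) (D = Mul(-10, Rational(1, 138)) = Rational(-5, 69) ≈ -0.072464)
Add(36, Mul(D, -103)) = Add(36, Mul(Rational(-5, 69), -103)) = Add(36, Rational(515, 69)) = Rational(2999, 69)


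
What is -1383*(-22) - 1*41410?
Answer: -10984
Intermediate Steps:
-1383*(-22) - 1*41410 = 30426 - 41410 = -10984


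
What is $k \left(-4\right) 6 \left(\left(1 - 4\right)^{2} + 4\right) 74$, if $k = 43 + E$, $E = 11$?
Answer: $-1246752$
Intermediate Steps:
$k = 54$ ($k = 43 + 11 = 54$)
$k \left(-4\right) 6 \left(\left(1 - 4\right)^{2} + 4\right) 74 = 54 \left(-4\right) 6 \left(\left(1 - 4\right)^{2} + 4\right) 74 = 54 \left(- 24 \left(\left(-3\right)^{2} + 4\right)\right) 74 = 54 \left(- 24 \left(9 + 4\right)\right) 74 = 54 \left(\left(-24\right) 13\right) 74 = 54 \left(-312\right) 74 = \left(-16848\right) 74 = -1246752$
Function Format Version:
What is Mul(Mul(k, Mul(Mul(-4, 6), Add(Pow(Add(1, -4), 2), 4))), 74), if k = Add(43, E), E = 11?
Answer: -1246752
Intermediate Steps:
k = 54 (k = Add(43, 11) = 54)
Mul(Mul(k, Mul(Mul(-4, 6), Add(Pow(Add(1, -4), 2), 4))), 74) = Mul(Mul(54, Mul(Mul(-4, 6), Add(Pow(Add(1, -4), 2), 4))), 74) = Mul(Mul(54, Mul(-24, Add(Pow(-3, 2), 4))), 74) = Mul(Mul(54, Mul(-24, Add(9, 4))), 74) = Mul(Mul(54, Mul(-24, 13)), 74) = Mul(Mul(54, -312), 74) = Mul(-16848, 74) = -1246752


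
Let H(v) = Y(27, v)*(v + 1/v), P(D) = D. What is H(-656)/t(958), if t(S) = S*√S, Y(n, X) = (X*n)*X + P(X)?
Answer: -7621698607*√958/917764 ≈ -2.5704e+5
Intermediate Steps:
Y(n, X) = X + n*X² (Y(n, X) = (X*n)*X + X = n*X² + X = X + n*X²)
t(S) = S^(3/2)
H(v) = v*(1 + 27*v)*(v + 1/v) (H(v) = (v*(1 + v*27))*(v + 1/v) = (v*(1 + 27*v))*(v + 1/v) = v*(1 + 27*v)*(v + 1/v))
H(-656)/t(958) = ((1 + (-656)²)*(1 + 27*(-656)))/(958^(3/2)) = ((1 + 430336)*(1 - 17712))/((958*√958)) = (430337*(-17711))*(√958/917764) = -7621698607*√958/917764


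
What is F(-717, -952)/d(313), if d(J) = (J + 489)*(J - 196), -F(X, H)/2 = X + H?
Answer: 1669/46917 ≈ 0.035573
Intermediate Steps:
F(X, H) = -2*H - 2*X (F(X, H) = -2*(X + H) = -2*(H + X) = -2*H - 2*X)
d(J) = (-196 + J)*(489 + J) (d(J) = (489 + J)*(-196 + J) = (-196 + J)*(489 + J))
F(-717, -952)/d(313) = (-2*(-952) - 2*(-717))/(-95844 + 313² + 293*313) = (1904 + 1434)/(-95844 + 97969 + 91709) = 3338/93834 = 3338*(1/93834) = 1669/46917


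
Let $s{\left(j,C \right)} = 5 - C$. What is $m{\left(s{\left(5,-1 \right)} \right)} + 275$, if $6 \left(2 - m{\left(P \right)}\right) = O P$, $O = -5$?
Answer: $282$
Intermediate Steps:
$m{\left(P \right)} = 2 + \frac{5 P}{6}$ ($m{\left(P \right)} = 2 - \frac{\left(-5\right) P}{6} = 2 + \frac{5 P}{6}$)
$m{\left(s{\left(5,-1 \right)} \right)} + 275 = \left(2 + \frac{5 \left(5 - -1\right)}{6}\right) + 275 = \left(2 + \frac{5 \left(5 + 1\right)}{6}\right) + 275 = \left(2 + \frac{5}{6} \cdot 6\right) + 275 = \left(2 + 5\right) + 275 = 7 + 275 = 282$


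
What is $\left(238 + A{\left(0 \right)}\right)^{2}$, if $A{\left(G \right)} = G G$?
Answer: $56644$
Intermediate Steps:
$A{\left(G \right)} = G^{2}$
$\left(238 + A{\left(0 \right)}\right)^{2} = \left(238 + 0^{2}\right)^{2} = \left(238 + 0\right)^{2} = 238^{2} = 56644$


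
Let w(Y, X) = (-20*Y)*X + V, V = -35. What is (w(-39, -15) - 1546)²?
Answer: 176384961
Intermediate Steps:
w(Y, X) = -35 - 20*X*Y (w(Y, X) = (-20*Y)*X - 35 = -20*X*Y - 35 = -35 - 20*X*Y)
(w(-39, -15) - 1546)² = ((-35 - 20*(-15)*(-39)) - 1546)² = ((-35 - 11700) - 1546)² = (-11735 - 1546)² = (-13281)² = 176384961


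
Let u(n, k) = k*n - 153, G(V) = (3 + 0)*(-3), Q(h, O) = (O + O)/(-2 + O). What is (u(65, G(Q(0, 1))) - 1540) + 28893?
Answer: 26615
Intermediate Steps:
Q(h, O) = 2*O/(-2 + O) (Q(h, O) = (2*O)/(-2 + O) = 2*O/(-2 + O))
G(V) = -9 (G(V) = 3*(-3) = -9)
u(n, k) = -153 + k*n
(u(65, G(Q(0, 1))) - 1540) + 28893 = ((-153 - 9*65) - 1540) + 28893 = ((-153 - 585) - 1540) + 28893 = (-738 - 1540) + 28893 = -2278 + 28893 = 26615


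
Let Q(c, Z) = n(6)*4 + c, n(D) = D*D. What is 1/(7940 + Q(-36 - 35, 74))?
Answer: 1/8013 ≈ 0.00012480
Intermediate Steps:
n(D) = D²
Q(c, Z) = 144 + c (Q(c, Z) = 6²*4 + c = 36*4 + c = 144 + c)
1/(7940 + Q(-36 - 35, 74)) = 1/(7940 + (144 + (-36 - 35))) = 1/(7940 + (144 - 71)) = 1/(7940 + 73) = 1/8013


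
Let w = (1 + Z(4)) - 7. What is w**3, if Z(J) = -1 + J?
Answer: -27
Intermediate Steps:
w = -3 (w = (1 + (-1 + 4)) - 7 = (1 + 3) - 7 = 4 - 7 = -3)
w**3 = (-3)**3 = -27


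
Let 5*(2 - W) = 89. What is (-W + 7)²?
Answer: 12996/25 ≈ 519.84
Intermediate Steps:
W = -79/5 (W = 2 - ⅕*89 = 2 - 89/5 = -79/5 ≈ -15.800)
(-W + 7)² = (-1*(-79/5) + 7)² = (79/5 + 7)² = (114/5)² = 12996/25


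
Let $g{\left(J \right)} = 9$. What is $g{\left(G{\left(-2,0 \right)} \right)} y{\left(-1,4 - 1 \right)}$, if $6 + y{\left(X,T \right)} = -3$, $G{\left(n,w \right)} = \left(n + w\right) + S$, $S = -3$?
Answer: $-81$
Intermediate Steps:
$G{\left(n,w \right)} = -3 + n + w$ ($G{\left(n,w \right)} = \left(n + w\right) - 3 = -3 + n + w$)
$y{\left(X,T \right)} = -9$ ($y{\left(X,T \right)} = -6 - 3 = -9$)
$g{\left(G{\left(-2,0 \right)} \right)} y{\left(-1,4 - 1 \right)} = 9 \left(-9\right) = -81$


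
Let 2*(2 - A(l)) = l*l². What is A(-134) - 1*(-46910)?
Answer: 1249964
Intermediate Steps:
A(l) = 2 - l³/2 (A(l) = 2 - l*l²/2 = 2 - l³/2)
A(-134) - 1*(-46910) = (2 - ½*(-134)³) - 1*(-46910) = (2 - ½*(-2406104)) + 46910 = (2 + 1203052) + 46910 = 1203054 + 46910 = 1249964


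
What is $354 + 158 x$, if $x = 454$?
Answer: $72086$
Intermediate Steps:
$354 + 158 x = 354 + 158 \cdot 454 = 354 + 71732 = 72086$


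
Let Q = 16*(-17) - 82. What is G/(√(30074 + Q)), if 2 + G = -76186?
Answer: -19047*√7430/3715 ≈ -441.94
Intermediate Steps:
G = -76188 (G = -2 - 76186 = -76188)
Q = -354 (Q = -272 - 82 = -354)
G/(√(30074 + Q)) = -76188/√(30074 - 354) = -76188*√7430/14860 = -19047*√7430/3715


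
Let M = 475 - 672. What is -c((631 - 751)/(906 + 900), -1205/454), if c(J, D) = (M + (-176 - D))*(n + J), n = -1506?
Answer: -38110436831/68327 ≈ -5.5777e+5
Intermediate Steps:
M = -197
c(J, D) = (-1506 + J)*(-373 - D) (c(J, D) = (-197 + (-176 - D))*(-1506 + J) = (-373 - D)*(-1506 + J) = (-1506 + J)*(-373 - D))
-c((631 - 751)/(906 + 900), -1205/454) = -(561738 - 373*(631 - 751)/(906 + 900) + 1506*(-1205/454) - (-1205/454)*(631 - 751)/(906 + 900)) = -(561738 - (-44760)/1806 + 1506*(-1205*1/454) - (-1205*1/454)*(-120/1806)) = -(561738 - (-44760)/1806 + 1506*(-1205/454) - 1*(-1205/454)*(-120*1/1806)) = -(561738 - 373*(-20/301) - 907365/227 - 1*(-1205/454)*(-20/301)) = -(561738 + 7460/301 - 907365/227 - 12050/68327) = -1*38110436831/68327 = -38110436831/68327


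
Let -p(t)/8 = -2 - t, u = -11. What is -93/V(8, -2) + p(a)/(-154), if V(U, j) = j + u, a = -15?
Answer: 7837/1001 ≈ 7.8292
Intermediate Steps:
V(U, j) = -11 + j (V(U, j) = j - 11 = -11 + j)
p(t) = 16 + 8*t (p(t) = -8*(-2 - t) = 16 + 8*t)
-93/V(8, -2) + p(a)/(-154) = -93/(-11 - 2) + (16 + 8*(-15))/(-154) = -93/(-13) + (16 - 120)*(-1/154) = -93*(-1/13) - 104*(-1/154) = 93/13 + 52/77 = 7837/1001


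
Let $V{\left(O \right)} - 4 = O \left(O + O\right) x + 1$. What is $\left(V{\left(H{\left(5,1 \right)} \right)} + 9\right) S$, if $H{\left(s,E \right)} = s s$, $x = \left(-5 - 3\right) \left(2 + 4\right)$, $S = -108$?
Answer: $6478488$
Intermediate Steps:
$x = -48$ ($x = \left(-8\right) 6 = -48$)
$H{\left(s,E \right)} = s^{2}$
$V{\left(O \right)} = 5 - 96 O^{2}$ ($V{\left(O \right)} = 4 + \left(O \left(O + O\right) \left(-48\right) + 1\right) = 4 + \left(O 2 O \left(-48\right) + 1\right) = 4 + \left(2 O^{2} \left(-48\right) + 1\right) = 4 - \left(-1 + 96 O^{2}\right) = 5 - 96 O^{2}$)
$\left(V{\left(H{\left(5,1 \right)} \right)} + 9\right) S = \left(\left(5 - 96 \left(5^{2}\right)^{2}\right) + 9\right) \left(-108\right) = \left(\left(5 - 96 \cdot 25^{2}\right) + 9\right) \left(-108\right) = \left(\left(5 - 60000\right) + 9\right) \left(-108\right) = \left(-59995 + 9\right) \left(-108\right) = \left(-59986\right) \left(-108\right) = 6478488$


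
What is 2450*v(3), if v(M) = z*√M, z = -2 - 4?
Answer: -14700*√3 ≈ -25461.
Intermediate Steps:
z = -6
v(M) = -6*√M
2450*v(3) = 2450*(-6*√3) = -14700*√3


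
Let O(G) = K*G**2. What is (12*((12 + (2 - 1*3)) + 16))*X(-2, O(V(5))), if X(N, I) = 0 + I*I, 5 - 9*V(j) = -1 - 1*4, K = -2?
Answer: 160000/81 ≈ 1975.3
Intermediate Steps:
V(j) = 10/9 (V(j) = 5/9 - (-1 - 1*4)/9 = 5/9 - (-1 - 4)/9 = 5/9 - 1/9*(-5) = 5/9 + 5/9 = 10/9)
O(G) = -2*G**2
X(N, I) = I**2 (X(N, I) = 0 + I**2 = I**2)
(12*((12 + (2 - 1*3)) + 16))*X(-2, O(V(5))) = (12*((12 + (2 - 1*3)) + 16))*(-2*(10/9)**2)**2 = (12*((12 + (2 - 3)) + 16))*(-2*100/81)**2 = (12*((12 - 1) + 16))*(-200/81)**2 = (12*(11 + 16))*(40000/6561) = (12*27)*(40000/6561) = 324*(40000/6561) = 160000/81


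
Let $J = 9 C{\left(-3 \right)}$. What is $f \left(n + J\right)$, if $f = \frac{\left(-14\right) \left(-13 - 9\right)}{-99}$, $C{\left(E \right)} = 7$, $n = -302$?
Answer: $\frac{6692}{9} \approx 743.56$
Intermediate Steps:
$J = 63$ ($J = 9 \cdot 7 = 63$)
$f = - \frac{28}{9}$ ($f = \left(-14\right) \left(-22\right) \left(- \frac{1}{99}\right) = 308 \left(- \frac{1}{99}\right) = - \frac{28}{9} \approx -3.1111$)
$f \left(n + J\right) = - \frac{28 \left(-302 + 63\right)}{9} = \left(- \frac{28}{9}\right) \left(-239\right) = \frac{6692}{9}$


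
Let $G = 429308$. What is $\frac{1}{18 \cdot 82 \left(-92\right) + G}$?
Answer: $\frac{1}{293516} \approx 3.407 \cdot 10^{-6}$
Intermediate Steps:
$\frac{1}{18 \cdot 82 \left(-92\right) + G} = \frac{1}{18 \cdot 82 \left(-92\right) + 429308} = \frac{1}{1476 \left(-92\right) + 429308} = \frac{1}{-135792 + 429308} = \frac{1}{293516}$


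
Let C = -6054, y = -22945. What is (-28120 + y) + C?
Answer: -57119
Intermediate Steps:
(-28120 + y) + C = (-28120 - 22945) - 6054 = -51065 - 6054 = -57119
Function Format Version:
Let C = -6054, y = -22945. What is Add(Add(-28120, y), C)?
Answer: -57119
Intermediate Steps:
Add(Add(-28120, y), C) = Add(Add(-28120, -22945), -6054) = Add(-51065, -6054) = -57119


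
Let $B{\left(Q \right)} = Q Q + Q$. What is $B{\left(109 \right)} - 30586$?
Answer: $-18596$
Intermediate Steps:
$B{\left(Q \right)} = Q + Q^{2}$ ($B{\left(Q \right)} = Q^{2} + Q = Q + Q^{2}$)
$B{\left(109 \right)} - 30586 = 109 \left(1 + 109\right) - 30586 = 109 \cdot 110 - 30586 = 11990 - 30586 = -18596$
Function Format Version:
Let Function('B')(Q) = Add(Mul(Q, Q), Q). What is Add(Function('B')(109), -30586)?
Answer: -18596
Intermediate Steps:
Function('B')(Q) = Add(Q, Pow(Q, 2)) (Function('B')(Q) = Add(Pow(Q, 2), Q) = Add(Q, Pow(Q, 2)))
Add(Function('B')(109), -30586) = Add(Mul(109, Add(1, 109)), -30586) = Add(Mul(109, 110), -30586) = Add(11990, -30586) = -18596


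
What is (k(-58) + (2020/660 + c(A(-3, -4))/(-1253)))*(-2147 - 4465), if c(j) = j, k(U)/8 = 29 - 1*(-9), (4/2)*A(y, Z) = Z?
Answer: -27983559860/13783 ≈ -2.0303e+6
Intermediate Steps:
A(y, Z) = Z/2
k(U) = 304 (k(U) = 8*(29 - 1*(-9)) = 8*(29 + 9) = 8*38 = 304)
(k(-58) + (2020/660 + c(A(-3, -4))/(-1253)))*(-2147 - 4465) = (304 + (2020/660 + ((½)*(-4))/(-1253)))*(-2147 - 4465) = (304 + (2020*(1/660) - 2*(-1/1253)))*(-6612) = (304 + (101/33 + 2/1253))*(-6612) = (304 + 126619/41349)*(-6612) = (12696715/41349)*(-6612) = -27983559860/13783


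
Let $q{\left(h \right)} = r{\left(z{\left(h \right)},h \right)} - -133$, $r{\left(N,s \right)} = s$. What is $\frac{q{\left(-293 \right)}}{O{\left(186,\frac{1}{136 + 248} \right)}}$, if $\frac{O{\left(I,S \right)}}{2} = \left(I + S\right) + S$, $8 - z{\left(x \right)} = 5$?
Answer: $- \frac{15360}{35713} \approx -0.4301$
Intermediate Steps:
$z{\left(x \right)} = 3$ ($z{\left(x \right)} = 8 - 5 = 3$)
$O{\left(I,S \right)} = 2 I + 4 S$ ($O{\left(I,S \right)} = 2 \left(\left(I + S\right) + S\right) = 2 \left(I + 2 S\right) = 2 I + 4 S$)
$q{\left(h \right)} = 133 + h$ ($q{\left(h \right)} = h - -133 = h + 133 = 133 + h$)
$\frac{q{\left(-293 \right)}}{O{\left(186,\frac{1}{136 + 248} \right)}} = \frac{133 - 293}{2 \cdot 186 + \frac{4}{136 + 248}} = - \frac{160}{372 + \frac{4}{384}} = - \frac{160}{372 + 4 \cdot \frac{1}{384}} = - \frac{160}{372 + \frac{1}{96}} = - \frac{160}{\frac{35713}{96}} = \left(-160\right) \frac{96}{35713} = - \frac{15360}{35713}$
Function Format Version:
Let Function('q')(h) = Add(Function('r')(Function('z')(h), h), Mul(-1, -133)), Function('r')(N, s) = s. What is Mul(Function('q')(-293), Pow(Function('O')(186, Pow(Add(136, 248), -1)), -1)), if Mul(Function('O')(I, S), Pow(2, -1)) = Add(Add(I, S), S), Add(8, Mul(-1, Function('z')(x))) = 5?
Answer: Rational(-15360, 35713) ≈ -0.43010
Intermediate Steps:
Function('z')(x) = 3 (Function('z')(x) = Add(8, Mul(-1, 5)) = Add(8, -5) = 3)
Function('O')(I, S) = Add(Mul(2, I), Mul(4, S)) (Function('O')(I, S) = Mul(2, Add(Add(I, S), S)) = Mul(2, Add(I, Mul(2, S))) = Add(Mul(2, I), Mul(4, S)))
Function('q')(h) = Add(133, h) (Function('q')(h) = Add(h, Mul(-1, -133)) = Add(h, 133) = Add(133, h))
Mul(Function('q')(-293), Pow(Function('O')(186, Pow(Add(136, 248), -1)), -1)) = Mul(Add(133, -293), Pow(Add(Mul(2, 186), Mul(4, Pow(Add(136, 248), -1))), -1)) = Mul(-160, Pow(Add(372, Mul(4, Pow(384, -1))), -1)) = Mul(-160, Pow(Add(372, Mul(4, Rational(1, 384))), -1)) = Mul(-160, Pow(Add(372, Rational(1, 96)), -1)) = Mul(-160, Pow(Rational(35713, 96), -1)) = Mul(-160, Rational(96, 35713)) = Rational(-15360, 35713)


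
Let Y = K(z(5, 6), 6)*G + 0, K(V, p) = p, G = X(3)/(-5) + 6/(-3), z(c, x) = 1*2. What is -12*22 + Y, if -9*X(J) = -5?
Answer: -830/3 ≈ -276.67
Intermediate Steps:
X(J) = 5/9 (X(J) = -⅑*(-5) = 5/9)
z(c, x) = 2
G = -19/9 (G = (5/9)/(-5) + 6/(-3) = (5/9)*(-⅕) + 6*(-⅓) = -⅑ - 2 = -19/9 ≈ -2.1111)
Y = -38/3 (Y = 6*(-19/9) + 0 = -38/3 + 0 = -38/3 ≈ -12.667)
-12*22 + Y = -12*22 - 38/3 = -264 - 38/3 = -830/3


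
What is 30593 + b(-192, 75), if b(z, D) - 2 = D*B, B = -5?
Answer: 30220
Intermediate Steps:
b(z, D) = 2 - 5*D (b(z, D) = 2 + D*(-5) = 2 - 5*D)
30593 + b(-192, 75) = 30593 + (2 - 5*75) = 30593 + (2 - 375) = 30593 - 373 = 30220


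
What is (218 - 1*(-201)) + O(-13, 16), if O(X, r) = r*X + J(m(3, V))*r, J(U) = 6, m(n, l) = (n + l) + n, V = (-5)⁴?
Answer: 307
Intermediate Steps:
V = 625
m(n, l) = l + 2*n (m(n, l) = (l + n) + n = l + 2*n)
O(X, r) = 6*r + X*r (O(X, r) = r*X + 6*r = X*r + 6*r = 6*r + X*r)
(218 - 1*(-201)) + O(-13, 16) = (218 - 1*(-201)) + 16*(6 - 13) = (218 + 201) + 16*(-7) = 419 - 112 = 307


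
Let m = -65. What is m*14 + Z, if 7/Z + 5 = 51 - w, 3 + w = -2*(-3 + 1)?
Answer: -40943/45 ≈ -909.84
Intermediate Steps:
w = 1 (w = -3 - 2*(-3 + 1) = -3 - 2*(-2) = -3 + 4 = 1)
Z = 7/45 (Z = 7/(-5 + (51 - 1*1)) = 7/(-5 + (51 - 1)) = 7/(-5 + 50) = 7/45 ≈ 0.15556)
m*14 + Z = -65*14 + 7/45 = -910 + 7/45 = -40943/45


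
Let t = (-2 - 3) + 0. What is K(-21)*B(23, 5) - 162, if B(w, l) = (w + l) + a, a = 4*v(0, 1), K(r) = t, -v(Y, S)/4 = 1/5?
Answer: -286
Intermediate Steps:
v(Y, S) = -⅘ (v(Y, S) = -4/5 = -4*⅕ = -⅘)
t = -5 (t = -5 + 0 = -5)
K(r) = -5
a = -16/5 (a = 4*(-⅘) = -16/5 ≈ -3.2000)
B(w, l) = -16/5 + l + w (B(w, l) = (w + l) - 16/5 = (l + w) - 16/5 = -16/5 + l + w)
K(-21)*B(23, 5) - 162 = -5*(-16/5 + 5 + 23) - 162 = -5*124/5 - 162 = -124 - 162 = -286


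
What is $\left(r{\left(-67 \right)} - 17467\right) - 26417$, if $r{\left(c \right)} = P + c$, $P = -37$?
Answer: $-43988$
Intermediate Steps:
$r{\left(c \right)} = -37 + c$
$\left(r{\left(-67 \right)} - 17467\right) - 26417 = \left(\left(-37 - 67\right) - 17467\right) - 26417 = \left(-104 - 17467\right) - 26417 = -17571 - 26417 = -43988$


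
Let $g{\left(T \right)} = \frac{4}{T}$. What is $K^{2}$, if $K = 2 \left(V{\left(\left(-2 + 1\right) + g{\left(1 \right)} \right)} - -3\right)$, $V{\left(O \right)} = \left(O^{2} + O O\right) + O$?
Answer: $2304$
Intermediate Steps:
$V{\left(O \right)} = O + 2 O^{2}$ ($V{\left(O \right)} = \left(O^{2} + O^{2}\right) + O = 2 O^{2} + O = O + 2 O^{2}$)
$K = 48$ ($K = 2 \left(\left(\left(-2 + 1\right) + \frac{4}{1}\right) \left(1 + 2 \left(\left(-2 + 1\right) + \frac{4}{1}\right)\right) - -3\right) = 2 \left(\left(-1 + 4 \cdot 1\right) \left(1 + 2 \left(-1 + 4 \cdot 1\right)\right) + 3\right) = 2 \left(\left(-1 + 4\right) \left(1 + 2 \left(-1 + 4\right)\right) + 3\right) = 2 \left(3 \left(1 + 2 \cdot 3\right) + 3\right) = 2 \left(3 \left(1 + 6\right) + 3\right) = 2 \left(3 \cdot 7 + 3\right) = 2 \left(21 + 3\right) = 2 \cdot 24 = 48$)
$K^{2} = 48^{2} = 2304$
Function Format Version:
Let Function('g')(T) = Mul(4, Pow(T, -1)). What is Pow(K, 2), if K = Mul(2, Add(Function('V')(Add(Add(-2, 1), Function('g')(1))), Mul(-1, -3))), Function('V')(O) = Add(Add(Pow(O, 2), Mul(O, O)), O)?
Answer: 2304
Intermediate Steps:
Function('V')(O) = Add(O, Mul(2, Pow(O, 2))) (Function('V')(O) = Add(Add(Pow(O, 2), Pow(O, 2)), O) = Add(Mul(2, Pow(O, 2)), O) = Add(O, Mul(2, Pow(O, 2))))
K = 48 (K = Mul(2, Add(Mul(Add(Add(-2, 1), Mul(4, Pow(1, -1))), Add(1, Mul(2, Add(Add(-2, 1), Mul(4, Pow(1, -1)))))), Mul(-1, -3))) = Mul(2, Add(Mul(Add(-1, Mul(4, 1)), Add(1, Mul(2, Add(-1, Mul(4, 1))))), 3)) = Mul(2, Add(Mul(Add(-1, 4), Add(1, Mul(2, Add(-1, 4)))), 3)) = Mul(2, Add(Mul(3, Add(1, Mul(2, 3))), 3)) = Mul(2, Add(Mul(3, Add(1, 6)), 3)) = Mul(2, Add(Mul(3, 7), 3)) = Mul(2, Add(21, 3)) = Mul(2, 24) = 48)
Pow(K, 2) = Pow(48, 2) = 2304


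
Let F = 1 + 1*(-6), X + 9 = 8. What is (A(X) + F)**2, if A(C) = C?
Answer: 36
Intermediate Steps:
X = -1 (X = -9 + 8 = -1)
F = -5 (F = 1 - 6 = -5)
(A(X) + F)**2 = (-1 - 5)**2 = (-6)**2 = 36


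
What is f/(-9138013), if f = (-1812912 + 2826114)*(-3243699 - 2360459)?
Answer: 5678144093916/9138013 ≈ 6.2138e+5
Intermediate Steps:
f = -5678144093916 (f = 1013202*(-5604158) = -5678144093916)
f/(-9138013) = -5678144093916/(-9138013) = -5678144093916*(-1/9138013) = 5678144093916/9138013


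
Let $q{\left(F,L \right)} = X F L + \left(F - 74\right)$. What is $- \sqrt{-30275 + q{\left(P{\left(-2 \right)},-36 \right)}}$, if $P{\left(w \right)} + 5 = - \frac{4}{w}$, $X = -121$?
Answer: $- 2 i \sqrt{10855} \approx - 208.37 i$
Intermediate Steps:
$P{\left(w \right)} = -5 - \frac{4}{w}$
$q{\left(F,L \right)} = -74 + F - 121 F L$ ($q{\left(F,L \right)} = - 121 F L + \left(F - 74\right) = - 121 F L + \left(-74 + F\right) = -74 + F - 121 F L$)
$- \sqrt{-30275 + q{\left(P{\left(-2 \right)},-36 \right)}} = - \sqrt{-30275 - \left(79 - 2 + 121 \left(-5 - \frac{4}{-2}\right) \left(-36\right)\right)} = - \sqrt{-30275 - \left(77 + 121 \left(-5 - -2\right) \left(-36\right)\right)} = - \sqrt{-30275 - \left(77 + 121 \left(-5 + 2\right) \left(-36\right)\right)} = - \sqrt{-30275 - \left(77 + 13068\right)} = - \sqrt{-30275 - 13145} = - \sqrt{-43420} = - 2 i \sqrt{10855}$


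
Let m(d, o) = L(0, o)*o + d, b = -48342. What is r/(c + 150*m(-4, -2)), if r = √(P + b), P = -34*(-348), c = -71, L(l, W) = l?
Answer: -I*√36510/671 ≈ -0.28476*I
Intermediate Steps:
m(d, o) = d (m(d, o) = 0*o + d = 0 + d = d)
P = 11832
r = I*√36510 (r = √(11832 - 48342) = √(-36510) = I*√36510 ≈ 191.08*I)
r/(c + 150*m(-4, -2)) = (I*√36510)/(-71 + 150*(-4)) = (I*√36510)/(-71 - 600) = (I*√36510)/(-671) = (I*√36510)*(-1/671) = -I*√36510/671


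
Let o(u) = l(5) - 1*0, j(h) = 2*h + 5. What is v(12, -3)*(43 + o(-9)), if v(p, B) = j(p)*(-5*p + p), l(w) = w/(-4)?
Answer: -58116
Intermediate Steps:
l(w) = -w/4 (l(w) = w*(-¼) = -w/4)
j(h) = 5 + 2*h
o(u) = -5/4 (o(u) = -¼*5 - 1*0 = -5/4 + 0 = -5/4)
v(p, B) = -4*p*(5 + 2*p) (v(p, B) = (5 + 2*p)*(-5*p + p) = (5 + 2*p)*(-4*p) = -4*p*(5 + 2*p))
v(12, -3)*(43 + o(-9)) = (-4*12*(5 + 2*12))*(43 - 5/4) = -4*12*(5 + 24)*(167/4) = -4*12*29*(167/4) = -1392*167/4 = -58116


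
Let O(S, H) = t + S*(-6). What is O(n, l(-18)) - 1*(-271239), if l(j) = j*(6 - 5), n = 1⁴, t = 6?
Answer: 271239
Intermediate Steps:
n = 1
l(j) = j (l(j) = j*1 = j)
O(S, H) = 6 - 6*S (O(S, H) = 6 + S*(-6) = 6 - 6*S)
O(n, l(-18)) - 1*(-271239) = (6 - 6*1) - 1*(-271239) = (6 - 6) + 271239 = 0 + 271239 = 271239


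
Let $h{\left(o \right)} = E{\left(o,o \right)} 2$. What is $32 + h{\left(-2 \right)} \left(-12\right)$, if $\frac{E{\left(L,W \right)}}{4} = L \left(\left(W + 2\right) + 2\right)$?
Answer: $416$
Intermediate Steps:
$E{\left(L,W \right)} = 4 L \left(4 + W\right)$ ($E{\left(L,W \right)} = 4 L \left(\left(W + 2\right) + 2\right) = 4 L \left(\left(2 + W\right) + 2\right) = 4 L \left(4 + W\right)$)
$h{\left(o \right)} = 8 o \left(4 + o\right)$ ($h{\left(o \right)} = 4 o \left(4 + o\right) 2 = 8 o \left(4 + o\right)$)
$32 + h{\left(-2 \right)} \left(-12\right) = 32 + 8 \left(-2\right) \left(4 - 2\right) \left(-12\right) = 32 + 8 \left(-2\right) 2 \left(-12\right) = 32 - -384 = 32 + 384 = 416$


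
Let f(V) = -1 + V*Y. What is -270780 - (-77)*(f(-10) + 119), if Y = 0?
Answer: -261694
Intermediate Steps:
f(V) = -1 (f(V) = -1 + V*0 = -1 + 0 = -1)
-270780 - (-77)*(f(-10) + 119) = -270780 - (-77)*(-1 + 119) = -270780 - (-77)*118 = -270780 - 1*(-9086) = -270780 + 9086 = -261694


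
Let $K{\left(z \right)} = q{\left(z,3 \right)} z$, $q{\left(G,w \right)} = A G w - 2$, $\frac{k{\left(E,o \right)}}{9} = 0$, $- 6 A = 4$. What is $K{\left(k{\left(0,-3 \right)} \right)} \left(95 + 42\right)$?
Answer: $0$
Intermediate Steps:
$A = - \frac{2}{3}$ ($A = \left(- \frac{1}{6}\right) 4 = - \frac{2}{3} \approx -0.66667$)
$k{\left(E,o \right)} = 0$ ($k{\left(E,o \right)} = 9 \cdot 0 = 0$)
$q{\left(G,w \right)} = -2 - \frac{2 G w}{3}$ ($q{\left(G,w \right)} = - \frac{2 G}{3} w - 2 = - \frac{2 G w}{3} - 2 = -2 - \frac{2 G w}{3}$)
$K{\left(z \right)} = z \left(-2 - 2 z\right)$ ($K{\left(z \right)} = \left(-2 - \frac{2}{3} z 3\right) z = \left(-2 - 2 z\right) z = z \left(-2 - 2 z\right)$)
$K{\left(k{\left(0,-3 \right)} \right)} \left(95 + 42\right) = \left(-2\right) 0 \left(1 + 0\right) \left(95 + 42\right) = \left(-2\right) 0 \cdot 1 \cdot 137 = 0 \cdot 137 = 0$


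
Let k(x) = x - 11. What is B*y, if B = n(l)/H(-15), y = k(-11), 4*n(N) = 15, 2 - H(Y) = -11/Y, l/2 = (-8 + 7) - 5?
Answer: -2475/38 ≈ -65.132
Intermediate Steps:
l = -12 (l = 2*((-8 + 7) - 5) = 2*(-1 - 5) = 2*(-6) = -12)
H(Y) = 2 + 11/Y (H(Y) = 2 - (-11)/Y = 2 + 11/Y)
n(N) = 15/4 (n(N) = (¼)*15 = 15/4)
k(x) = -11 + x
y = -22 (y = -11 - 11 = -22)
B = 225/76 (B = 15/(4*(2 + 11/(-15))) = 15/(4*(2 + 11*(-1/15))) = 15/(4*(2 - 11/15)) = 15/(4*(19/15)) = (15/4)*(15/19) = 225/76 ≈ 2.9605)
B*y = (225/76)*(-22) = -2475/38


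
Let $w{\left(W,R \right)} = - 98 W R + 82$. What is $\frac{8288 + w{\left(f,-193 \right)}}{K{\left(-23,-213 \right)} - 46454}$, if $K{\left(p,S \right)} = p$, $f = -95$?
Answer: $\frac{1788460}{46477} \approx 38.481$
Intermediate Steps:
$w{\left(W,R \right)} = 82 - 98 R W$ ($w{\left(W,R \right)} = - 98 R W + 82 = 82 - 98 R W$)
$\frac{8288 + w{\left(f,-193 \right)}}{K{\left(-23,-213 \right)} - 46454} = \frac{8288 + \left(82 - \left(-18914\right) \left(-95\right)\right)}{-23 - 46454} = \frac{8288 + \left(82 - 1796830\right)}{-46477} = \left(8288 - 1796748\right) \left(- \frac{1}{46477}\right) = \left(-1788460\right) \left(- \frac{1}{46477}\right) = \frac{1788460}{46477}$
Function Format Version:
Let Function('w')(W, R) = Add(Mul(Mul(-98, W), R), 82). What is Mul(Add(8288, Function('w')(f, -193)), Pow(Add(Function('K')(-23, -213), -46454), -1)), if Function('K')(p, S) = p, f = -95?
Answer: Rational(1788460, 46477) ≈ 38.481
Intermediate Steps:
Function('w')(W, R) = Add(82, Mul(-98, R, W)) (Function('w')(W, R) = Add(Mul(-98, R, W), 82) = Add(82, Mul(-98, R, W)))
Mul(Add(8288, Function('w')(f, -193)), Pow(Add(Function('K')(-23, -213), -46454), -1)) = Mul(Add(8288, Add(82, Mul(-98, -193, -95))), Pow(Add(-23, -46454), -1)) = Mul(Add(8288, Add(82, -1796830)), Pow(-46477, -1)) = Mul(Add(8288, -1796748), Rational(-1, 46477)) = Mul(-1788460, Rational(-1, 46477)) = Rational(1788460, 46477)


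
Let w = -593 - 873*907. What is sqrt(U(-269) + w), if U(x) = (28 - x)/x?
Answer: I*sqrt(57339225737)/269 ≈ 890.17*I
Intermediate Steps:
U(x) = (28 - x)/x
w = -792404 (w = -593 - 791811 = -792404)
sqrt(U(-269) + w) = sqrt((28 - 1*(-269))/(-269) - 792404) = sqrt(-(28 + 269)/269 - 792404) = sqrt(-1/269*297 - 792404) = sqrt(-297/269 - 792404) = sqrt(-213156973/269) = I*sqrt(57339225737)/269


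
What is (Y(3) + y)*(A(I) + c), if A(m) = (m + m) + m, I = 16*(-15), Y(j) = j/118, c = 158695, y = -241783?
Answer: -4507088518225/118 ≈ -3.8196e+10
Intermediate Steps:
Y(j) = j/118 (Y(j) = j*(1/118) = j/118)
I = -240
A(m) = 3*m (A(m) = 2*m + m = 3*m)
(Y(3) + y)*(A(I) + c) = ((1/118)*3 - 241783)*(3*(-240) + 158695) = (3/118 - 241783)*(-720 + 158695) = -28530391/118*157975 = -4507088518225/118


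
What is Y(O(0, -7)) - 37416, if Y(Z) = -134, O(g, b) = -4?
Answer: -37550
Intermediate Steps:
Y(O(0, -7)) - 37416 = -134 - 37416 = -37550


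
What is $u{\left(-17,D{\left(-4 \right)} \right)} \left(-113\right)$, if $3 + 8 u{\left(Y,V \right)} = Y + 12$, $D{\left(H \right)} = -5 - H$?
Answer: $113$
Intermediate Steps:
$u{\left(Y,V \right)} = \frac{9}{8} + \frac{Y}{8}$ ($u{\left(Y,V \right)} = - \frac{3}{8} + \frac{Y + 12}{8} = - \frac{3}{8} + \frac{12 + Y}{8} = - \frac{3}{8} + \left(\frac{3}{2} + \frac{Y}{8}\right) = \frac{9}{8} + \frac{Y}{8}$)
$u{\left(-17,D{\left(-4 \right)} \right)} \left(-113\right) = \left(\frac{9}{8} + \frac{1}{8} \left(-17\right)\right) \left(-113\right) = \left(\frac{9}{8} - \frac{17}{8}\right) \left(-113\right) = \left(-1\right) \left(-113\right) = 113$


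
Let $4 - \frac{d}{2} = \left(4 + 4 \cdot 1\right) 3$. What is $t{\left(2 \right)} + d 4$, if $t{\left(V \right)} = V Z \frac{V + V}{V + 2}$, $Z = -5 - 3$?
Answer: $-176$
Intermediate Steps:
$d = -40$ ($d = 8 - 2 \left(4 + 4 \cdot 1\right) 3 = 8 - 2 \left(4 + 4\right) 3 = 8 - 2 \cdot 8 \cdot 3 = 8 - 48 = -40$)
$Z = -8$ ($Z = -5 - 3 = -8$)
$t{\left(V \right)} = - \frac{16 V^{2}}{2 + V}$ ($t{\left(V \right)} = V \left(-8\right) \frac{V + V}{V + 2} = - 8 V \frac{2 V}{2 + V} = - \frac{16 V^{2}}{2 + V}$)
$t{\left(2 \right)} + d 4 = - \frac{16 \cdot 2^{2}}{2 + 2} - 160 = \left(-16\right) 4 \cdot \frac{1}{4} - 160 = -16 - 160 = -176$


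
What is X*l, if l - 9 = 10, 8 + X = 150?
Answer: 2698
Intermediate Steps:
X = 142 (X = -8 + 150 = 142)
l = 19 (l = 9 + 10 = 19)
X*l = 142*19 = 2698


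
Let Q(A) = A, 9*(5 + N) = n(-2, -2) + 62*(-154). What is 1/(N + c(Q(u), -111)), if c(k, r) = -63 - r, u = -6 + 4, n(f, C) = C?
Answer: -9/9163 ≈ -0.00098221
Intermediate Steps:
u = -2
N = -9595/9 (N = -5 + (-2 + 62*(-154))/9 = -5 + (-2 - 9548)/9 = -5 + (⅑)*(-9550) = -5 - 9550/9 = -9595/9 ≈ -1066.1)
1/(N + c(Q(u), -111)) = 1/(-9595/9 + (-63 - 1*(-111))) = 1/(-9595/9 + (-63 + 111)) = 1/(-9595/9 + 48) = 1/(-9163/9) = -9/9163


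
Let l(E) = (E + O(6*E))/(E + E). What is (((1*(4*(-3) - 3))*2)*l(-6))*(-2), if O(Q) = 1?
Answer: 25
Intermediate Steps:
l(E) = (1 + E)/(2*E) (l(E) = (E + 1)/(E + E) = (1 + E)/((2*E)) = (1 + E)*(1/(2*E)) = (1 + E)/(2*E))
(((1*(4*(-3) - 3))*2)*l(-6))*(-2) = (((1*(4*(-3) - 3))*2)*((½)*(1 - 6)/(-6)))*(-2) = (((1*(-12 - 3))*2)*((½)*(-⅙)*(-5)))*(-2) = (((1*(-15))*2)*(5/12))*(-2) = (-15*2*(5/12))*(-2) = -30*5/12*(-2) = -25/2*(-2) = 25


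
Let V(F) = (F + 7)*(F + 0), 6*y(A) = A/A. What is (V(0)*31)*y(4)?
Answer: 0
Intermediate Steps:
y(A) = ⅙ (y(A) = (A/A)/6 = (⅙)*1 = ⅙)
V(F) = F*(7 + F) (V(F) = (7 + F)*F = F*(7 + F))
(V(0)*31)*y(4) = ((0*(7 + 0))*31)*(⅙) = ((0*7)*31)*(⅙) = (0*31)*(⅙) = 0*(⅙) = 0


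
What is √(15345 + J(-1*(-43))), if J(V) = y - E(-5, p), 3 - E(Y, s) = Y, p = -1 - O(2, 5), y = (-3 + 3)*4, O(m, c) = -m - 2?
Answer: 7*√313 ≈ 123.84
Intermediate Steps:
O(m, c) = -2 - m
y = 0 (y = 0*4 = 0)
p = 3 (p = -1 - (-2 - 1*2) = -1 - (-2 - 2) = -1 - 1*(-4) = -1 + 4 = 3)
E(Y, s) = 3 - Y
J(V) = -8 (J(V) = 0 - (3 - 1*(-5)) = 0 - (3 + 5) = 0 - 1*8 = 0 - 8 = -8)
√(15345 + J(-1*(-43))) = √(15345 - 8) = √15337 = 7*√313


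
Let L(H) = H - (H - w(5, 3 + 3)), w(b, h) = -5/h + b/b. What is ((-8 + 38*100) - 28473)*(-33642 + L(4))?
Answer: 1660628177/2 ≈ 8.3031e+8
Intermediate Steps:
w(b, h) = 1 - 5/h (w(b, h) = -5/h + 1 = 1 - 5/h)
L(H) = ⅙ (L(H) = H - (H - (-5 + (3 + 3))/(3 + 3)) = H - (H - (-5 + 6)/6) = H - (H - 1/6) = H - (H - 1*⅙) = H - (H - ⅙) = H - (-⅙ + H) = H + (⅙ - H) = ⅙)
((-8 + 38*100) - 28473)*(-33642 + L(4)) = ((-8 + 38*100) - 28473)*(-33642 + ⅙) = ((-8 + 3800) - 28473)*(-201851/6) = (3792 - 28473)*(-201851/6) = -24681*(-201851/6) = 1660628177/2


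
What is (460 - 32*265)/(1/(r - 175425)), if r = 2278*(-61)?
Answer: 2521351660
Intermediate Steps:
r = -138958
(460 - 32*265)/(1/(r - 175425)) = (460 - 32*265)/(1/(-138958 - 175425)) = (460 - 8480)/(1/(-314383)) = -8020/(-1/314383) = -8020*(-314383) = 2521351660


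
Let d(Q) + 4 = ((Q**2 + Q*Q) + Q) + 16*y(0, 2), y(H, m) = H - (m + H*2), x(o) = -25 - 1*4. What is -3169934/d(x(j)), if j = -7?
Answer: -3169934/1617 ≈ -1960.4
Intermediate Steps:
x(o) = -29 (x(o) = -25 - 4 = -29)
y(H, m) = -H - m (y(H, m) = H - (m + 2*H) = H + (-m - 2*H) = -H - m)
d(Q) = -36 + Q + 2*Q**2 (d(Q) = -4 + (((Q**2 + Q*Q) + Q) + 16*(-1*0 - 1*2)) = -4 + (((Q**2 + Q**2) + Q) + 16*(0 - 2)) = -4 + ((2*Q**2 + Q) + 16*(-2)) = -4 + ((Q + 2*Q**2) - 32) = -4 + (-32 + Q + 2*Q**2) = -36 + Q + 2*Q**2)
-3169934/d(x(j)) = -3169934/(-36 - 29 + 2*(-29)**2) = -3169934/(-36 - 29 + 2*841) = -3169934/(-36 - 29 + 1682) = -3169934/1617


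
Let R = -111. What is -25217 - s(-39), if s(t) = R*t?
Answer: -29546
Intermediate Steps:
s(t) = -111*t
-25217 - s(-39) = -25217 - (-111)*(-39) = -25217 - 1*4329 = -25217 - 4329 = -29546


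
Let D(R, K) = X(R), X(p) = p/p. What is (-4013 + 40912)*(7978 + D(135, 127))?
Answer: 294417121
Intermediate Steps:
X(p) = 1
D(R, K) = 1
(-4013 + 40912)*(7978 + D(135, 127)) = (-4013 + 40912)*(7978 + 1) = 36899*7979 = 294417121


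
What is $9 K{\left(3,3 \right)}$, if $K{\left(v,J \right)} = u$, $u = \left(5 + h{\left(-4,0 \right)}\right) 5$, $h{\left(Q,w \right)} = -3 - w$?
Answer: $90$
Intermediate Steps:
$u = 10$ ($u = \left(5 - 3\right) 5 = 2 \cdot 5 = 10$)
$K{\left(v,J \right)} = 10$
$9 K{\left(3,3 \right)} = 9 \cdot 10 = 90$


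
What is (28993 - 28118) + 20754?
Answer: 21629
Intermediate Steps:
(28993 - 28118) + 20754 = 875 + 20754 = 21629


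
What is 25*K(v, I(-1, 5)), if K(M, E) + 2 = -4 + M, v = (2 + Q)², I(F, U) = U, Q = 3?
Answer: 475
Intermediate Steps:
v = 25 (v = (2 + 3)² = 5² = 25)
K(M, E) = -6 + M (K(M, E) = -2 + (-4 + M) = -6 + M)
25*K(v, I(-1, 5)) = 25*(-6 + 25) = 25*19 = 475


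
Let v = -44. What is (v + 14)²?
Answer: 900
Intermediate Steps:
(v + 14)² = (-44 + 14)² = (-30)² = 900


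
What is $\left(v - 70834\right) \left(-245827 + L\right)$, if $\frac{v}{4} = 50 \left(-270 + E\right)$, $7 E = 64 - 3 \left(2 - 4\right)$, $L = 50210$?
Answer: $24028418578$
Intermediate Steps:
$E = 10$ ($E = \frac{64 - 3 \left(2 - 4\right)}{7} = \frac{64 - 3 \left(-2\right)}{7} = \frac{64 - -6}{7} = \frac{64 + 6}{7} = \frac{1}{7} \cdot 70 = 10$)
$v = -52000$ ($v = 4 \cdot 50 \left(-270 + 10\right) = 4 \cdot 50 \left(-260\right) = 4 \left(-13000\right) = -52000$)
$\left(v - 70834\right) \left(-245827 + L\right) = \left(-52000 - 70834\right) \left(-245827 + 50210\right) = \left(-122834\right) \left(-195617\right) = 24028418578$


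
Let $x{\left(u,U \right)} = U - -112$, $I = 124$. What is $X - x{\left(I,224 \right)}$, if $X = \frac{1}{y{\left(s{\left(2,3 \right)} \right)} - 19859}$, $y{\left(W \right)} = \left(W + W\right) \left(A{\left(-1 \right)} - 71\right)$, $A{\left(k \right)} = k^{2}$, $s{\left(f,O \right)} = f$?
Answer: $- \frac{6766705}{20139} \approx -336.0$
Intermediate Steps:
$x{\left(u,U \right)} = 112 + U$ ($x{\left(u,U \right)} = U + 112 = 112 + U$)
$y{\left(W \right)} = - 140 W$ ($y{\left(W \right)} = \left(W + W\right) \left(\left(-1\right)^{2} - 71\right) = 2 W \left(1 - 71\right) = 2 W \left(-70\right) = - 140 W$)
$X = - \frac{1}{20139}$ ($X = \frac{1}{\left(-140\right) 2 - 19859} = \frac{1}{-280 - 19859} = \frac{1}{-20139} = - \frac{1}{20139} \approx -4.9655 \cdot 10^{-5}$)
$X - x{\left(I,224 \right)} = - \frac{1}{20139} - \left(112 + 224\right) = - \frac{1}{20139} - 336 = - \frac{6766705}{20139}$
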